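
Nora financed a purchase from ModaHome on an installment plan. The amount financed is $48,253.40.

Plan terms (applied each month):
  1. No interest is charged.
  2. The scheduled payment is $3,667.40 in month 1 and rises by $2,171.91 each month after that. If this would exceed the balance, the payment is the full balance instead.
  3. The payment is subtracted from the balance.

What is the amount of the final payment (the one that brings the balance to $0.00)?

$8,197.30

Month 1: opening $48,253.40; payment $3,667.40; balance $44,586.00
Month 2: opening $44,586.00; payment $5,839.31; balance $38,746.69
Month 3: opening $38,746.69; payment $8,011.22; balance $30,735.47
Month 4: opening $30,735.47; payment $10,183.13; balance $20,552.34
Month 5: opening $20,552.34; payment $12,355.04; balance $8,197.30
Month 6: opening $8,197.30; payment $8,197.30; balance $0.00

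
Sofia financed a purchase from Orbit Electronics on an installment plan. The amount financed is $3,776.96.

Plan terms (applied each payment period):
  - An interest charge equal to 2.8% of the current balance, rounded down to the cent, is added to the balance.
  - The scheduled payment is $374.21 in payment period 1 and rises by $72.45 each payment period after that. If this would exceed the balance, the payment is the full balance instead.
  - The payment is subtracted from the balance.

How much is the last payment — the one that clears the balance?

$141.69

Payment period 1: $3,776.96 +$105.75 interest = $3,882.71; pay $374.21 → $3,508.50
Payment period 2: $3,508.50 +$98.23 interest = $3,606.73; pay $446.66 → $3,160.07
Payment period 3: $3,160.07 +$88.48 interest = $3,248.55; pay $519.11 → $2,729.44
Payment period 4: $2,729.44 +$76.42 interest = $2,805.86; pay $591.56 → $2,214.30
Payment period 5: $2,214.30 +$62.00 interest = $2,276.30; pay $664.01 → $1,612.29
Payment period 6: $1,612.29 +$45.14 interest = $1,657.43; pay $736.46 → $920.97
Payment period 7: $920.97 +$25.78 interest = $946.75; pay $808.91 → $137.84
Payment period 8: $137.84 +$3.85 interest = $141.69; pay $141.69 → $0.00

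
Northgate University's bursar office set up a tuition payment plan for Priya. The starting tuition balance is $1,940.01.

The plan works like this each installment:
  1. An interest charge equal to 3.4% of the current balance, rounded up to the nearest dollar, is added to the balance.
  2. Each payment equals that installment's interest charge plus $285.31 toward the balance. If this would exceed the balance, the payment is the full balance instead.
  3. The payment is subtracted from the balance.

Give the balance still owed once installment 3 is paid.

$1,084.08

# | Opening | Interest | Payment | End bal
1 | $1,940.01 | $66.00 | $351.31 | $1,654.70
2 | $1,654.70 | $57.00 | $342.31 | $1,369.39
3 | $1,369.39 | $47.00 | $332.31 | $1,084.08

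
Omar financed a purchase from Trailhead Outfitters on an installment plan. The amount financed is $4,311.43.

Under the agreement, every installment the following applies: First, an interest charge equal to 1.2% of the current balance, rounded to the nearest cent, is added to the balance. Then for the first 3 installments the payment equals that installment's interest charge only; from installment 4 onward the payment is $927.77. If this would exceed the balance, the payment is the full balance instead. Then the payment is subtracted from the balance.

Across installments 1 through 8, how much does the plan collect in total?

Installment 1: $4,311.43 +$51.74 interest = $4,363.17; pay $51.74 → $4,311.43
Installment 2: $4,311.43 +$51.74 interest = $4,363.17; pay $51.74 → $4,311.43
Installment 3: $4,311.43 +$51.74 interest = $4,363.17; pay $51.74 → $4,311.43
Installment 4: $4,311.43 +$51.74 interest = $4,363.17; pay $927.77 → $3,435.40
Installment 5: $3,435.40 +$41.22 interest = $3,476.62; pay $927.77 → $2,548.85
Installment 6: $2,548.85 +$30.59 interest = $2,579.44; pay $927.77 → $1,651.67
Installment 7: $1,651.67 +$19.82 interest = $1,671.49; pay $927.77 → $743.72
Installment 8: $743.72 +$8.92 interest = $752.64; pay $752.64 → $0.00
Total paid: $4,618.94

$4,618.94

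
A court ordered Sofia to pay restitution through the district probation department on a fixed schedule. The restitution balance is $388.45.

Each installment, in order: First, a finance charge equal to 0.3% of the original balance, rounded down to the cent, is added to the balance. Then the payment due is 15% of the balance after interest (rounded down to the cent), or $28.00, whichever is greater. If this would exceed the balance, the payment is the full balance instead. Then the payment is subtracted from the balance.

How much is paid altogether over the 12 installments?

Installment 1: opening $388.45; interest $1.16 → $389.61; payment $58.44; balance $331.17
Installment 2: opening $331.17; interest $1.16 → $332.33; payment $49.84; balance $282.49
Installment 3: opening $282.49; interest $1.16 → $283.65; payment $42.54; balance $241.11
Installment 4: opening $241.11; interest $1.16 → $242.27; payment $36.34; balance $205.93
Installment 5: opening $205.93; interest $1.16 → $207.09; payment $31.06; balance $176.03
Installment 6: opening $176.03; interest $1.16 → $177.19; payment $28.00; balance $149.19
Installment 7: opening $149.19; interest $1.16 → $150.35; payment $28.00; balance $122.35
Installment 8: opening $122.35; interest $1.16 → $123.51; payment $28.00; balance $95.51
Installment 9: opening $95.51; interest $1.16 → $96.67; payment $28.00; balance $68.67
Installment 10: opening $68.67; interest $1.16 → $69.83; payment $28.00; balance $41.83
Installment 11: opening $41.83; interest $1.16 → $42.99; payment $28.00; balance $14.99
Installment 12: opening $14.99; interest $1.16 → $16.15; payment $16.15; balance $0.00
Total paid: $402.37

$402.37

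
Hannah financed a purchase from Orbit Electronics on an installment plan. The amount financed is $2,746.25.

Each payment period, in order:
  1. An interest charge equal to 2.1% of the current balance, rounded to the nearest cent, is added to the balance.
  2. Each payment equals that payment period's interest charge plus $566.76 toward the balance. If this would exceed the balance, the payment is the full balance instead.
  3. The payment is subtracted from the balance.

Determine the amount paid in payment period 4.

$588.73

Payment period 1: opening $2,746.25; interest $57.67 → $2,803.92; payment $624.43; balance $2,179.49
Payment period 2: opening $2,179.49; interest $45.77 → $2,225.26; payment $612.53; balance $1,612.73
Payment period 3: opening $1,612.73; interest $33.87 → $1,646.60; payment $600.63; balance $1,045.97
Payment period 4: opening $1,045.97; interest $21.97 → $1,067.94; payment $588.73; balance $479.21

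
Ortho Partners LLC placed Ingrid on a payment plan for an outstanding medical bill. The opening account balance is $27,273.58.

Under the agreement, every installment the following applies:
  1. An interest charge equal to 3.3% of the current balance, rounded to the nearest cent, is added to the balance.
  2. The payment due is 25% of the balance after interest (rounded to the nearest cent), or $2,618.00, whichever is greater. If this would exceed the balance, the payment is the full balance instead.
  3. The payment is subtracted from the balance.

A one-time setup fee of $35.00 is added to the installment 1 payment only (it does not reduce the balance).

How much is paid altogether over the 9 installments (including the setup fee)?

# | Opening | Interest | Payment | Fee | End bal
1 | $27,273.58 | $900.03 | $7,043.40 | $35.00 | $21,130.21
2 | $21,130.21 | $697.30 | $5,456.88 | — | $16,370.63
3 | $16,370.63 | $540.23 | $4,227.72 | — | $12,683.14
4 | $12,683.14 | $418.54 | $3,275.42 | — | $9,826.26
5 | $9,826.26 | $324.27 | $2,618.00 | — | $7,532.53
6 | $7,532.53 | $248.57 | $2,618.00 | — | $5,163.10
7 | $5,163.10 | $170.38 | $2,618.00 | — | $2,715.48
8 | $2,715.48 | $89.61 | $2,618.00 | — | $187.09
9 | $187.09 | $6.17 | $193.26 | — | $0.00
Total paid: $30,703.68

$30,703.68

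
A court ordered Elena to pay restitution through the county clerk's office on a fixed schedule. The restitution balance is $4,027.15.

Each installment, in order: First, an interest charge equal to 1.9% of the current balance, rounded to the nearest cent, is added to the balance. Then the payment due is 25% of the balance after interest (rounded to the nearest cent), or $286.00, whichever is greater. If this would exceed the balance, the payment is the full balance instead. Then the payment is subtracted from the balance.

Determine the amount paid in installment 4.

$457.95

# | Opening | Interest | Payment | End bal
1 | $4,027.15 | $76.52 | $1,025.92 | $3,077.75
2 | $3,077.75 | $58.48 | $784.06 | $2,352.17
3 | $2,352.17 | $44.69 | $599.22 | $1,797.64
4 | $1,797.64 | $34.16 | $457.95 | $1,373.85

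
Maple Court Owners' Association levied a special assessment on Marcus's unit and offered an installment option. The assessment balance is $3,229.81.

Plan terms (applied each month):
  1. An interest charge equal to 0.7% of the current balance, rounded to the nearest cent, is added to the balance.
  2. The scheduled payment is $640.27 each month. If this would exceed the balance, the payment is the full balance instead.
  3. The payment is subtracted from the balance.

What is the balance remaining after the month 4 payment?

$733.11

Month 1: opening $3,229.81; interest $22.61 → $3,252.42; payment $640.27; balance $2,612.15
Month 2: opening $2,612.15; interest $18.29 → $2,630.44; payment $640.27; balance $1,990.17
Month 3: opening $1,990.17; interest $13.93 → $2,004.10; payment $640.27; balance $1,363.83
Month 4: opening $1,363.83; interest $9.55 → $1,373.38; payment $640.27; balance $733.11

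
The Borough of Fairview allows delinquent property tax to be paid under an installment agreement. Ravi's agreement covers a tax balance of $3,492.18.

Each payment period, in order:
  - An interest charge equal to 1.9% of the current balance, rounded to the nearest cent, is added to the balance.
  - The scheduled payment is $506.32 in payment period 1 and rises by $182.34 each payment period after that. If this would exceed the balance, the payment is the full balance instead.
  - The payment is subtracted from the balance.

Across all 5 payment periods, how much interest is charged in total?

Payment period 1: $3,492.18 +$66.35 interest = $3,558.53; pay $506.32 → $3,052.21
Payment period 2: $3,052.21 +$57.99 interest = $3,110.20; pay $688.66 → $2,421.54
Payment period 3: $2,421.54 +$46.01 interest = $2,467.55; pay $871.00 → $1,596.55
Payment period 4: $1,596.55 +$30.33 interest = $1,626.88; pay $1,053.34 → $573.54
Payment period 5: $573.54 +$10.90 interest = $584.44; pay $584.44 → $0.00
Total interest: $66.35 + $57.99 + $46.01 + $30.33 + $10.90 = $211.58

$211.58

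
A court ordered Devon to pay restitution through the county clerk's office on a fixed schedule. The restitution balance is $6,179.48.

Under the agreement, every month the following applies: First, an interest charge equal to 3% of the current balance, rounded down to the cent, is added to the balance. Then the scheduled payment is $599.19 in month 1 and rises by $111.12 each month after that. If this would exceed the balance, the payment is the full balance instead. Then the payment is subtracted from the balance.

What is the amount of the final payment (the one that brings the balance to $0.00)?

Month 1: opening $6,179.48; interest $185.38 → $6,364.86; payment $599.19; balance $5,765.67
Month 2: opening $5,765.67; interest $172.97 → $5,938.64; payment $710.31; balance $5,228.33
Month 3: opening $5,228.33; interest $156.84 → $5,385.17; payment $821.43; balance $4,563.74
Month 4: opening $4,563.74; interest $136.91 → $4,700.65; payment $932.55; balance $3,768.10
Month 5: opening $3,768.10; interest $113.04 → $3,881.14; payment $1,043.67; balance $2,837.47
Month 6: opening $2,837.47; interest $85.12 → $2,922.59; payment $1,154.79; balance $1,767.80
Month 7: opening $1,767.80; interest $53.03 → $1,820.83; payment $1,265.91; balance $554.92
Month 8: opening $554.92; interest $16.64 → $571.56; payment $571.56; balance $0.00

$571.56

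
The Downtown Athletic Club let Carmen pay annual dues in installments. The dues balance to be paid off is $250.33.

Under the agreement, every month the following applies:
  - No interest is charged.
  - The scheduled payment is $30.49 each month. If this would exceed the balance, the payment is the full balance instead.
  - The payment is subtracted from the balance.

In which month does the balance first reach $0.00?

9

Month 1: opening $250.33; payment $30.49; balance $219.84
Month 2: opening $219.84; payment $30.49; balance $189.35
Month 3: opening $189.35; payment $30.49; balance $158.86
Month 4: opening $158.86; payment $30.49; balance $128.37
Month 5: opening $128.37; payment $30.49; balance $97.88
Month 6: opening $97.88; payment $30.49; balance $67.39
Month 7: opening $67.39; payment $30.49; balance $36.90
Month 8: opening $36.90; payment $30.49; balance $6.41
Month 9: opening $6.41; payment $6.41; balance $0.00
Balance reaches $0.00 in month 9.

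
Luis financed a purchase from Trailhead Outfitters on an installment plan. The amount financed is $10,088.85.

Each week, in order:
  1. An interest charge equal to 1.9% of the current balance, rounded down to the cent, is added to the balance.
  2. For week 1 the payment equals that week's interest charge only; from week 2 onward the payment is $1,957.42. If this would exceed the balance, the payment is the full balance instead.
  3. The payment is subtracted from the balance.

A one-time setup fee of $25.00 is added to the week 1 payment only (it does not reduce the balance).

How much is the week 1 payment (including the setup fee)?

$216.68

# | Opening | Interest | Payment | Fee | End bal
1 | $10,088.85 | $191.68 | $191.68 | $25.00 | $10,088.85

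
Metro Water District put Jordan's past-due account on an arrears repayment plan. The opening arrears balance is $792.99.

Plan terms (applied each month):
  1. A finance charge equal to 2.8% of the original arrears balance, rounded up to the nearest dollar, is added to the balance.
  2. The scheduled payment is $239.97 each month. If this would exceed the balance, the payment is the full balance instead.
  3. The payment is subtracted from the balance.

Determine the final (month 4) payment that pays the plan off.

$165.08

Month 1: $792.99 +$23.00 interest = $815.99; pay $239.97 → $576.02
Month 2: $576.02 +$23.00 interest = $599.02; pay $239.97 → $359.05
Month 3: $359.05 +$23.00 interest = $382.05; pay $239.97 → $142.08
Month 4: $142.08 +$23.00 interest = $165.08; pay $165.08 → $0.00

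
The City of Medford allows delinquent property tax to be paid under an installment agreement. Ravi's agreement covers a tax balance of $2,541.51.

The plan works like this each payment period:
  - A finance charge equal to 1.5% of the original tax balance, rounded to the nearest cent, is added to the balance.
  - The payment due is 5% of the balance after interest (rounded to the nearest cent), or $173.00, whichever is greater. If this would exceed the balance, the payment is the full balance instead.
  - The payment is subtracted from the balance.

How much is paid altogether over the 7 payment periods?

# | Opening | Interest | Payment | End bal
1 | $2,541.51 | $38.12 | $173.00 | $2,406.63
2 | $2,406.63 | $38.12 | $173.00 | $2,271.75
3 | $2,271.75 | $38.12 | $173.00 | $2,136.87
4 | $2,136.87 | $38.12 | $173.00 | $2,001.99
5 | $2,001.99 | $38.12 | $173.00 | $1,867.11
6 | $1,867.11 | $38.12 | $173.00 | $1,732.23
7 | $1,732.23 | $38.12 | $173.00 | $1,597.35
Total paid: $1,211.00

$1,211.00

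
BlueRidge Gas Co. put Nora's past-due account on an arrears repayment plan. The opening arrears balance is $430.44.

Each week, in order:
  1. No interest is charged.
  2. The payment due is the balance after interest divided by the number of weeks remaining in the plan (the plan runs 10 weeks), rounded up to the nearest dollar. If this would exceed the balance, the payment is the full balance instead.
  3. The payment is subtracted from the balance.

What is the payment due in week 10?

$42.44

Week 1: opening $430.44; payment $44.00; balance $386.44
Week 2: opening $386.44; payment $43.00; balance $343.44
Week 3: opening $343.44; payment $43.00; balance $300.44
Week 4: opening $300.44; payment $43.00; balance $257.44
Week 5: opening $257.44; payment $43.00; balance $214.44
Week 6: opening $214.44; payment $43.00; balance $171.44
Week 7: opening $171.44; payment $43.00; balance $128.44
Week 8: opening $128.44; payment $43.00; balance $85.44
Week 9: opening $85.44; payment $43.00; balance $42.44
Week 10: opening $42.44; payment $42.44; balance $0.00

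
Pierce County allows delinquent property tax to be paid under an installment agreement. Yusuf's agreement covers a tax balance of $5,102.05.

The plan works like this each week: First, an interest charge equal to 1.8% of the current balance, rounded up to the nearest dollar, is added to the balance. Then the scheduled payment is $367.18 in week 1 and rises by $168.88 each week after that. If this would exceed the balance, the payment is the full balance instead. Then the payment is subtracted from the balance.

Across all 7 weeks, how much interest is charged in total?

$431.00

Week 1: opening $5,102.05; interest $92.00 → $5,194.05; payment $367.18; balance $4,826.87
Week 2: opening $4,826.87; interest $87.00 → $4,913.87; payment $536.06; balance $4,377.81
Week 3: opening $4,377.81; interest $79.00 → $4,456.81; payment $704.94; balance $3,751.87
Week 4: opening $3,751.87; interest $68.00 → $3,819.87; payment $873.82; balance $2,946.05
Week 5: opening $2,946.05; interest $54.00 → $3,000.05; payment $1,042.70; balance $1,957.35
Week 6: opening $1,957.35; interest $36.00 → $1,993.35; payment $1,211.58; balance $781.77
Week 7: opening $781.77; interest $15.00 → $796.77; payment $796.77; balance $0.00
Total interest: $92.00 + $87.00 + $79.00 + $68.00 + $54.00 + $36.00 + $15.00 = $431.00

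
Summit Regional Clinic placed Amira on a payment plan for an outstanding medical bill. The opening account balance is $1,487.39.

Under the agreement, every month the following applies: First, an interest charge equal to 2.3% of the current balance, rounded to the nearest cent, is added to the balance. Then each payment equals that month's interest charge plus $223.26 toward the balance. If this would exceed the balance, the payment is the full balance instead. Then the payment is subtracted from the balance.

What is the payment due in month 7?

$151.23

Month 1: $1,487.39 +$34.21 interest = $1,521.60; pay $257.47 → $1,264.13
Month 2: $1,264.13 +$29.07 interest = $1,293.20; pay $252.33 → $1,040.87
Month 3: $1,040.87 +$23.94 interest = $1,064.81; pay $247.20 → $817.61
Month 4: $817.61 +$18.81 interest = $836.42; pay $242.07 → $594.35
Month 5: $594.35 +$13.67 interest = $608.02; pay $236.93 → $371.09
Month 6: $371.09 +$8.54 interest = $379.63; pay $231.80 → $147.83
Month 7: $147.83 +$3.40 interest = $151.23; pay $151.23 → $0.00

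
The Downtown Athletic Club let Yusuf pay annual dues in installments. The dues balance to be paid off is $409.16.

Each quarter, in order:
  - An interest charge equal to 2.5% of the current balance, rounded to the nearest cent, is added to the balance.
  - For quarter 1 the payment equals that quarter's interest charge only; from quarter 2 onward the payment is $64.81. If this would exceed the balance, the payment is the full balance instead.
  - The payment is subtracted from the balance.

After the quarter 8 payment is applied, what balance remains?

$0.00

# | Opening | Interest | Payment | End bal
1 | $409.16 | $10.23 | $10.23 | $409.16
2 | $409.16 | $10.23 | $64.81 | $354.58
3 | $354.58 | $8.86 | $64.81 | $298.63
4 | $298.63 | $7.47 | $64.81 | $241.29
5 | $241.29 | $6.03 | $64.81 | $182.51
6 | $182.51 | $4.56 | $64.81 | $122.26
7 | $122.26 | $3.06 | $64.81 | $60.51
8 | $60.51 | $1.51 | $62.02 | $0.00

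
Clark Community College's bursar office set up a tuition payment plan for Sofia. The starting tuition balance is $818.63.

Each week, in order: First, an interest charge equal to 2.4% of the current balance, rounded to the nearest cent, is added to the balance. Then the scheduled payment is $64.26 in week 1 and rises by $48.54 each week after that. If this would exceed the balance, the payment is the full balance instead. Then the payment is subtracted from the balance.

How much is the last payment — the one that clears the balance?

Week 1: $818.63 +$19.65 interest = $838.28; pay $64.26 → $774.02
Week 2: $774.02 +$18.58 interest = $792.60; pay $112.80 → $679.80
Week 3: $679.80 +$16.32 interest = $696.12; pay $161.34 → $534.78
Week 4: $534.78 +$12.83 interest = $547.61; pay $209.88 → $337.73
Week 5: $337.73 +$8.11 interest = $345.84; pay $258.42 → $87.42
Week 6: $87.42 +$2.10 interest = $89.52; pay $89.52 → $0.00

$89.52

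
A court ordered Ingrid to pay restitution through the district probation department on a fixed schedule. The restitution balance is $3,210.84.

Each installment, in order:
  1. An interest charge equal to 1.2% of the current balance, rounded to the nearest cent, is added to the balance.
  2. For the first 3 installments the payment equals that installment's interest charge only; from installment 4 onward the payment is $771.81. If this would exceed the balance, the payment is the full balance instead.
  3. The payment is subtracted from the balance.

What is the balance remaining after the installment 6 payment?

Installment 1: opening $3,210.84; interest $38.53 → $3,249.37; payment $38.53; balance $3,210.84
Installment 2: opening $3,210.84; interest $38.53 → $3,249.37; payment $38.53; balance $3,210.84
Installment 3: opening $3,210.84; interest $38.53 → $3,249.37; payment $38.53; balance $3,210.84
Installment 4: opening $3,210.84; interest $38.53 → $3,249.37; payment $771.81; balance $2,477.56
Installment 5: opening $2,477.56; interest $29.73 → $2,507.29; payment $771.81; balance $1,735.48
Installment 6: opening $1,735.48; interest $20.83 → $1,756.31; payment $771.81; balance $984.50

$984.50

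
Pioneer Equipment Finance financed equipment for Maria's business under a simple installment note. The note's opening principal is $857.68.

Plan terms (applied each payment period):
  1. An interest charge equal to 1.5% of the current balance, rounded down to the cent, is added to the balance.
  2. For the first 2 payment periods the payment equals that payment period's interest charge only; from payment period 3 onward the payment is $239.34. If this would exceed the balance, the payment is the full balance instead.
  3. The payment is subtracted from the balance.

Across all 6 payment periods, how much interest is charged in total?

$56.56

Payment period 1: opening $857.68; interest $12.86 → $870.54; payment $12.86; balance $857.68
Payment period 2: opening $857.68; interest $12.86 → $870.54; payment $12.86; balance $857.68
Payment period 3: opening $857.68; interest $12.86 → $870.54; payment $239.34; balance $631.20
Payment period 4: opening $631.20; interest $9.46 → $640.66; payment $239.34; balance $401.32
Payment period 5: opening $401.32; interest $6.01 → $407.33; payment $239.34; balance $167.99
Payment period 6: opening $167.99; interest $2.51 → $170.50; payment $170.50; balance $0.00
Total interest: $12.86 + $12.86 + $12.86 + $9.46 + $6.01 + $2.51 = $56.56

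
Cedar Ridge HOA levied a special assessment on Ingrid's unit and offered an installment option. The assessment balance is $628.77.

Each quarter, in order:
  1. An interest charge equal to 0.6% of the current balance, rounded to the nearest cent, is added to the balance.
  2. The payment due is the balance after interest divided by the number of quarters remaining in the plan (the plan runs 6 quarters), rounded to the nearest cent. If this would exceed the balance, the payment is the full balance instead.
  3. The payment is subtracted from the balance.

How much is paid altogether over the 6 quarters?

Quarter 1: $628.77 +$3.77 interest = $632.54; pay $105.42 → $527.12
Quarter 2: $527.12 +$3.16 interest = $530.28; pay $106.06 → $424.22
Quarter 3: $424.22 +$2.55 interest = $426.77; pay $106.69 → $320.08
Quarter 4: $320.08 +$1.92 interest = $322.00; pay $107.33 → $214.67
Quarter 5: $214.67 +$1.29 interest = $215.96; pay $107.98 → $107.98
Quarter 6: $107.98 +$0.65 interest = $108.63; pay $108.63 → $0.00
Total paid: $642.11

$642.11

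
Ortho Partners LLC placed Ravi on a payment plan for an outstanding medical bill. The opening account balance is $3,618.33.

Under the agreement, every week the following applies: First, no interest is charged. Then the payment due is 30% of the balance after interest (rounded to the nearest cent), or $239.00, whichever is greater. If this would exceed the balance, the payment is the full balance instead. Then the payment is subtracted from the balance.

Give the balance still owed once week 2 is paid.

$1,772.98

# | Opening | Payment | End bal
1 | $3,618.33 | $1,085.50 | $2,532.83
2 | $2,532.83 | $759.85 | $1,772.98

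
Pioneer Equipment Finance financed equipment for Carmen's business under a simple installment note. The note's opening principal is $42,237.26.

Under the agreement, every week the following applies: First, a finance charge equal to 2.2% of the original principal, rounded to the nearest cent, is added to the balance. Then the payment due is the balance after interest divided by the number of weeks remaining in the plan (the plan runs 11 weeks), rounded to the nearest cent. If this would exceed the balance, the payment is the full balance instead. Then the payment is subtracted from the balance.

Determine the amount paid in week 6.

# | Opening | Interest | Payment | End bal
1 | $42,237.26 | $929.22 | $3,924.23 | $39,242.25
2 | $39,242.25 | $929.22 | $4,017.15 | $36,154.32
3 | $36,154.32 | $929.22 | $4,120.39 | $32,963.15
4 | $32,963.15 | $929.22 | $4,236.55 | $29,655.82
5 | $29,655.82 | $929.22 | $4,369.29 | $26,215.75
6 | $26,215.75 | $929.22 | $4,524.16 | $22,620.81

$4,524.16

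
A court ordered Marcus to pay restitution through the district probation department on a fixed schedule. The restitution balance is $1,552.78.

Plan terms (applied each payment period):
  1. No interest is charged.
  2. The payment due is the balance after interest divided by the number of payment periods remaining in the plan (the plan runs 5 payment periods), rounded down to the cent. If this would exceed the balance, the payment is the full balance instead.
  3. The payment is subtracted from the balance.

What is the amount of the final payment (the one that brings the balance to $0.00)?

Payment period 1: opening $1,552.78; payment $310.55; balance $1,242.23
Payment period 2: opening $1,242.23; payment $310.55; balance $931.68
Payment period 3: opening $931.68; payment $310.56; balance $621.12
Payment period 4: opening $621.12; payment $310.56; balance $310.56
Payment period 5: opening $310.56; payment $310.56; balance $0.00

$310.56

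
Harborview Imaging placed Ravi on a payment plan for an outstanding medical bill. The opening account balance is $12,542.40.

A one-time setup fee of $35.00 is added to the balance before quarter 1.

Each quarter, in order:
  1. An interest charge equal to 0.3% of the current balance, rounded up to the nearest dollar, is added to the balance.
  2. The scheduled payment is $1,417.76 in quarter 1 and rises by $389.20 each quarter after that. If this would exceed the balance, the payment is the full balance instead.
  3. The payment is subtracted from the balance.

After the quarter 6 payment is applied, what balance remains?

$0.00

Quarter 1: opening $12,577.40; interest $38.00 → $12,615.40; payment $1,417.76; balance $11,197.64
Quarter 2: opening $11,197.64; interest $34.00 → $11,231.64; payment $1,806.96; balance $9,424.68
Quarter 3: opening $9,424.68; interest $29.00 → $9,453.68; payment $2,196.16; balance $7,257.52
Quarter 4: opening $7,257.52; interest $22.00 → $7,279.52; payment $2,585.36; balance $4,694.16
Quarter 5: opening $4,694.16; interest $15.00 → $4,709.16; payment $2,974.56; balance $1,734.60
Quarter 6: opening $1,734.60; interest $6.00 → $1,740.60; payment $1,740.60; balance $0.00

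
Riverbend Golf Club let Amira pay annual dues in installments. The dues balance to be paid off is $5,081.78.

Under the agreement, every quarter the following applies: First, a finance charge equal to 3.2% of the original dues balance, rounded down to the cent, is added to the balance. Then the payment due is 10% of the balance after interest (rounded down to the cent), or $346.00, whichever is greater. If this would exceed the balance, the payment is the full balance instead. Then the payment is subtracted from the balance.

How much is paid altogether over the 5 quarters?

$2,294.75

Quarter 1: opening $5,081.78; interest $162.61 → $5,244.39; payment $524.43; balance $4,719.96
Quarter 2: opening $4,719.96; interest $162.61 → $4,882.57; payment $488.25; balance $4,394.32
Quarter 3: opening $4,394.32; interest $162.61 → $4,556.93; payment $455.69; balance $4,101.24
Quarter 4: opening $4,101.24; interest $162.61 → $4,263.85; payment $426.38; balance $3,837.47
Quarter 5: opening $3,837.47; interest $162.61 → $4,000.08; payment $400.00; balance $3,600.08
Total paid: $2,294.75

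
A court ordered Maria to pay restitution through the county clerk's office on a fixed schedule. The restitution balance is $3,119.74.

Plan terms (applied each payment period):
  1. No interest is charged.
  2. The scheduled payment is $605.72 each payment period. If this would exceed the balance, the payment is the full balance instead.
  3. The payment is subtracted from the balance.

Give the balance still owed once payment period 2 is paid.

$1,908.30

Payment period 1: opening $3,119.74; payment $605.72; balance $2,514.02
Payment period 2: opening $2,514.02; payment $605.72; balance $1,908.30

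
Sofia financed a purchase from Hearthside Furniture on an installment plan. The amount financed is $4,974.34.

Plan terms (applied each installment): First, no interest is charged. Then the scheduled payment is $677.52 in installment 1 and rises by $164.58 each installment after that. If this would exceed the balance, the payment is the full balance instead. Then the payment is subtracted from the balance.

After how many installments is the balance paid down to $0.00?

5

# | Opening | Payment | End bal
1 | $4,974.34 | $677.52 | $4,296.82
2 | $4,296.82 | $842.10 | $3,454.72
3 | $3,454.72 | $1,006.68 | $2,448.04
4 | $2,448.04 | $1,171.26 | $1,276.78
5 | $1,276.78 | $1,276.78 | $0.00
Balance reaches $0.00 in installment 5.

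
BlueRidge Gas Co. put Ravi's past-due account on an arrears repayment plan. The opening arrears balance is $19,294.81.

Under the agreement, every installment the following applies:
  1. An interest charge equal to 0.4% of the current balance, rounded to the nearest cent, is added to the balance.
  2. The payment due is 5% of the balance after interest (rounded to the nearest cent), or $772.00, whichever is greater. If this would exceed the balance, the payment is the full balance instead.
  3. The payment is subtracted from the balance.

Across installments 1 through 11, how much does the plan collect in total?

Installment 1: $19,294.81 +$77.18 interest = $19,371.99; pay $968.60 → $18,403.39
Installment 2: $18,403.39 +$73.61 interest = $18,477.00; pay $923.85 → $17,553.15
Installment 3: $17,553.15 +$70.21 interest = $17,623.36; pay $881.17 → $16,742.19
Installment 4: $16,742.19 +$66.97 interest = $16,809.16; pay $840.46 → $15,968.70
Installment 5: $15,968.70 +$63.87 interest = $16,032.57; pay $801.63 → $15,230.94
Installment 6: $15,230.94 +$60.92 interest = $15,291.86; pay $772.00 → $14,519.86
Installment 7: $14,519.86 +$58.08 interest = $14,577.94; pay $772.00 → $13,805.94
Installment 8: $13,805.94 +$55.22 interest = $13,861.16; pay $772.00 → $13,089.16
Installment 9: $13,089.16 +$52.36 interest = $13,141.52; pay $772.00 → $12,369.52
Installment 10: $12,369.52 +$49.48 interest = $12,419.00; pay $772.00 → $11,647.00
Installment 11: $11,647.00 +$46.59 interest = $11,693.59; pay $772.00 → $10,921.59
Total paid: $9,047.71

$9,047.71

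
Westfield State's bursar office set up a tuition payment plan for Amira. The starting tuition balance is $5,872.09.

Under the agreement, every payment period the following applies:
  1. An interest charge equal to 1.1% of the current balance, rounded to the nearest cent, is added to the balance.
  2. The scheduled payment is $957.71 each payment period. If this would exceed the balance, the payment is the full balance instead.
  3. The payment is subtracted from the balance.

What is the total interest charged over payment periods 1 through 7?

Payment period 1: $5,872.09 +$64.59 interest = $5,936.68; pay $957.71 → $4,978.97
Payment period 2: $4,978.97 +$54.77 interest = $5,033.74; pay $957.71 → $4,076.03
Payment period 3: $4,076.03 +$44.84 interest = $4,120.87; pay $957.71 → $3,163.16
Payment period 4: $3,163.16 +$34.79 interest = $3,197.95; pay $957.71 → $2,240.24
Payment period 5: $2,240.24 +$24.64 interest = $2,264.88; pay $957.71 → $1,307.17
Payment period 6: $1,307.17 +$14.38 interest = $1,321.55; pay $957.71 → $363.84
Payment period 7: $363.84 +$4.00 interest = $367.84; pay $367.84 → $0.00
Total interest: $64.59 + $54.77 + $44.84 + $34.79 + $24.64 + $14.38 + $4.00 = $242.01

$242.01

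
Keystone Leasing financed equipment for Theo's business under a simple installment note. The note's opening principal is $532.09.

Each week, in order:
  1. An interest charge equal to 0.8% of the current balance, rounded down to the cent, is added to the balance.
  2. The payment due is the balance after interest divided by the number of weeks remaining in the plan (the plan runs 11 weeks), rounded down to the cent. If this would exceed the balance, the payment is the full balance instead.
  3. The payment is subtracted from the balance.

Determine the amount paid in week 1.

$48.75

Week 1: opening $532.09; interest $4.25 → $536.34; payment $48.75; balance $487.59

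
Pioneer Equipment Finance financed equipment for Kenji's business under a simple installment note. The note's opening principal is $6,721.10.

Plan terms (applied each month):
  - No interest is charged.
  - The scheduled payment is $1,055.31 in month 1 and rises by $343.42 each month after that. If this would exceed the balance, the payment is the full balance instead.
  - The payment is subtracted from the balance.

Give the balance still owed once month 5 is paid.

# | Opening | Payment | End bal
1 | $6,721.10 | $1,055.31 | $5,665.79
2 | $5,665.79 | $1,398.73 | $4,267.06
3 | $4,267.06 | $1,742.15 | $2,524.91
4 | $2,524.91 | $2,085.57 | $439.34
5 | $439.34 | $439.34 | $0.00

$0.00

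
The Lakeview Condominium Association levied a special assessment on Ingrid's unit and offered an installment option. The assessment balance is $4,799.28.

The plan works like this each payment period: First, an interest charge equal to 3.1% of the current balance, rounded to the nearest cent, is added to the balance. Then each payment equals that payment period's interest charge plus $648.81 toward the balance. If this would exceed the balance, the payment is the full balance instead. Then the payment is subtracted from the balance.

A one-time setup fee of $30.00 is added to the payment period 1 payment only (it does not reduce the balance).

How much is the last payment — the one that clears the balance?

$265.60

Payment period 1: $4,799.28 +$148.78 interest = $4,948.06; pay $797.59 (+ $30.00 fee) → $4,150.47
Payment period 2: $4,150.47 +$128.66 interest = $4,279.13; pay $777.47 → $3,501.66
Payment period 3: $3,501.66 +$108.55 interest = $3,610.21; pay $757.36 → $2,852.85
Payment period 4: $2,852.85 +$88.44 interest = $2,941.29; pay $737.25 → $2,204.04
Payment period 5: $2,204.04 +$68.33 interest = $2,272.37; pay $717.14 → $1,555.23
Payment period 6: $1,555.23 +$48.21 interest = $1,603.44; pay $697.02 → $906.42
Payment period 7: $906.42 +$28.10 interest = $934.52; pay $676.91 → $257.61
Payment period 8: $257.61 +$7.99 interest = $265.60; pay $265.60 → $0.00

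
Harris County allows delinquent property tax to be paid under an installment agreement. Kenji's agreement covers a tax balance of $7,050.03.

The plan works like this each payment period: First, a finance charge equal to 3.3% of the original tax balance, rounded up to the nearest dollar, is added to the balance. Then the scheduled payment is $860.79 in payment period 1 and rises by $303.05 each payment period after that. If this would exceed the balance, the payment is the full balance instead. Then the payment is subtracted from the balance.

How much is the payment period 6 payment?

$1,113.58

Payment period 1: opening $7,050.03; interest $233.00 → $7,283.03; payment $860.79; balance $6,422.24
Payment period 2: opening $6,422.24; interest $233.00 → $6,655.24; payment $1,163.84; balance $5,491.40
Payment period 3: opening $5,491.40; interest $233.00 → $5,724.40; payment $1,466.89; balance $4,257.51
Payment period 4: opening $4,257.51; interest $233.00 → $4,490.51; payment $1,769.94; balance $2,720.57
Payment period 5: opening $2,720.57; interest $233.00 → $2,953.57; payment $2,072.99; balance $880.58
Payment period 6: opening $880.58; interest $233.00 → $1,113.58; payment $1,113.58; balance $0.00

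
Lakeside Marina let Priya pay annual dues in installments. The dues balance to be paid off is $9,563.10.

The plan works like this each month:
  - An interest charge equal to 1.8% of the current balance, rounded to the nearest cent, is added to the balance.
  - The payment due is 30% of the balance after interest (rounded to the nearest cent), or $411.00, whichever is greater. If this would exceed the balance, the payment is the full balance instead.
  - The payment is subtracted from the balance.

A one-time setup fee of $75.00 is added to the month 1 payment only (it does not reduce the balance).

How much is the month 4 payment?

Month 1: $9,563.10 +$172.14 interest = $9,735.24; pay $2,920.57 (+ $75.00 fee) → $6,814.67
Month 2: $6,814.67 +$122.66 interest = $6,937.33; pay $2,081.20 → $4,856.13
Month 3: $4,856.13 +$87.41 interest = $4,943.54; pay $1,483.06 → $3,460.48
Month 4: $3,460.48 +$62.29 interest = $3,522.77; pay $1,056.83 → $2,465.94

$1,056.83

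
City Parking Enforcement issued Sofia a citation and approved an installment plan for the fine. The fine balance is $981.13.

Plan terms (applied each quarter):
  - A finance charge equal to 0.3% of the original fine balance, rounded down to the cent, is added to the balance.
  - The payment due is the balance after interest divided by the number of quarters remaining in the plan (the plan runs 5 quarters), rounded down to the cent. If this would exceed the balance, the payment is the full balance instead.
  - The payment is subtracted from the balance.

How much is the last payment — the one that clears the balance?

$202.94

Quarter 1: $981.13 +$2.94 interest = $984.07; pay $196.81 → $787.26
Quarter 2: $787.26 +$2.94 interest = $790.20; pay $197.55 → $592.65
Quarter 3: $592.65 +$2.94 interest = $595.59; pay $198.53 → $397.06
Quarter 4: $397.06 +$2.94 interest = $400.00; pay $200.00 → $200.00
Quarter 5: $200.00 +$2.94 interest = $202.94; pay $202.94 → $0.00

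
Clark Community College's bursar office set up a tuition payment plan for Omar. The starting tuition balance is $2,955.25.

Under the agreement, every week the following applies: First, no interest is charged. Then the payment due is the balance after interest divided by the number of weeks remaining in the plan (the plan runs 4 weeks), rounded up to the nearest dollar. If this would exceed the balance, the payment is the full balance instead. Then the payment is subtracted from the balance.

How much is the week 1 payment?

# | Opening | Payment | End bal
1 | $2,955.25 | $739.00 | $2,216.25

$739.00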